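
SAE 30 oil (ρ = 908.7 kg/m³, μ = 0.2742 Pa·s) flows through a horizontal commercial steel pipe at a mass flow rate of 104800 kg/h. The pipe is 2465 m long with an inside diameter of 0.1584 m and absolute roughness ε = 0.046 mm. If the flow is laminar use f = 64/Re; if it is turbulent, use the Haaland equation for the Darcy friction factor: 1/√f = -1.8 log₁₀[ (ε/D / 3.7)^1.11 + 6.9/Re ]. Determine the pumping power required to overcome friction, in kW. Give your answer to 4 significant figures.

P ≈ 44.90 kW

ṁ = 104800 kg/h = 104800/3600 = 29.11 kg/s.
A = πD²/4 = π(0.1584)²/4 = 0.01971 m²; mean velocity V = ṁ/(ρA) = 29.11/(908.7 · 0.01971) = 1.626 m/s.
Reynolds number Re = ρVD/μ = 908.7 · 1.626 · 0.1584 / 0.274 = 853.4.
Re < 2300 → laminar flow, so f = 64/Re = 64/853.4 = 0.075 (the turbulent correlation is not needed).
Darcy-Weisbach: ΔP = f(L/D)(ρV²/2) = 0.075·(2465/0.1584)·(908.7·1.626²/2) = 0.075·1.556e+04·1201 = 1.401e+06 Pa.
Q = ṁ/ρ = 29.11/908.7 = 0.03204 m³/s.
Pumping power P = QΔP = 0.03204·1.401e+06 = 44895 W = 44.90 kW.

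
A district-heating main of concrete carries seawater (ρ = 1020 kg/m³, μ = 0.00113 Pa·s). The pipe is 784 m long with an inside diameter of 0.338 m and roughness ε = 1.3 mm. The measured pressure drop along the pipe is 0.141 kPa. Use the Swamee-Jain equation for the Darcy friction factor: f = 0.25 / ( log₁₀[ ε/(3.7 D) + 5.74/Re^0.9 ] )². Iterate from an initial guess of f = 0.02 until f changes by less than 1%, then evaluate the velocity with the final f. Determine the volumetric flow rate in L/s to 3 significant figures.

Rearranging Darcy-Weisbach: V = √(2·ΔP·D/(f·L·ρ)). With ε/D = 0.0013/0.338 = 0.00385, iterate starting from f = 0.02:
  f = 0.02 → V = √(2·141·0.338/(0.02·784·1020)) = 0.0772 m/s; Re = ρVD/μ = 2.355e+04; f → 0.03263
  f = 0.03263 → V = 0.06044 m/s; Re = 1.844e+04; f → 0.03359
  f = 0.03359 → V = 0.05957 m/s; Re = 1.817e+04; f → 0.03366
Converged (Δf/f < 1%). With the final f = 0.03366: V = √(2·141·0.338/(0.03366·784·1020)) = 0.05951 m/s.
Q = V·A = 0.05951·(π/4·0.338²) = 0.00534 m³/s = 5.34 L/s.

Q ≈ 5.34 L/s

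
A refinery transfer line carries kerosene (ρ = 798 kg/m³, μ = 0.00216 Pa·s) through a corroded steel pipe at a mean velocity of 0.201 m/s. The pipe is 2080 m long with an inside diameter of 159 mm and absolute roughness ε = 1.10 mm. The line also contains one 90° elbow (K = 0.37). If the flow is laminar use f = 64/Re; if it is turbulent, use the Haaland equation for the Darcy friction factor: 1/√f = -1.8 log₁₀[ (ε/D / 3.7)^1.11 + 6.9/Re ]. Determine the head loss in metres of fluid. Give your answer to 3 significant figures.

Reynolds number Re = ρVD/μ = 798 · 0.201 · 0.159 / 0.00216 = 1.181e+04.
Re > 4000 → turbulent. Relative roughness ε/D = 0.0011/0.159 = 0.00692. Haaland: 1/√f = -1.8 log₁₀[(0.00692/3.7)^1.11 + 6.9/1.181e+04] = -1.8 log₁₀[0.000937 + 0.000584] = 5.072, so f = 0.03887.
Total minor-loss coefficient ΣK = 1·0.37 = 0.37.
ΔP = [f·L/D + ΣK]·(ρV²/2) = [0.03887·2080/0.159 + 0.37]·(798·0.201²/2) = [508.5 + 0.37]·16.12 = 8203 Pa.
Head loss h_f = ΔP/(ρg) = 8203/(798·9.81) = 1.05 m.

h_f ≈ 1.05 m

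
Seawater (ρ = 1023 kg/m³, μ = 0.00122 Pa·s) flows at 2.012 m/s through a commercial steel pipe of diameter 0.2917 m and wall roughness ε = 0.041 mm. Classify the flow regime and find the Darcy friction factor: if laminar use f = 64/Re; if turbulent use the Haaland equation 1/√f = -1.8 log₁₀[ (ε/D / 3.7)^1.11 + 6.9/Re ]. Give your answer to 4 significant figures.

f ≈ 0.01473

Re = ρVD/μ = 1023·2.012·0.2917/0.00122 = 4.921e+05.
Re > 4000 → turbulent. ε/D = 4.1e-05/0.2917 = 0.000141; Haaland: 1/√f = -1.8 log₁₀[1.24e-05 + 1.4e-05] = 8.241, so f = 0.01473.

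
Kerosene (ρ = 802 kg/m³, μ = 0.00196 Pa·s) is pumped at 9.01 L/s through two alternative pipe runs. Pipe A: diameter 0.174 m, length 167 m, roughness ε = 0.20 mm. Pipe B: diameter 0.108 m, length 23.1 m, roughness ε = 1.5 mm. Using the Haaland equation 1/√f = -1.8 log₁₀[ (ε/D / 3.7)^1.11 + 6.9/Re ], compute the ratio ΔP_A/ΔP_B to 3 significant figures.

Pipe A: V = Q/A = 0.00901/0.02378 = 0.3789 m/s; Re = 2.698e+04; ε/D = 0.00115; Haaland → f = 0.02645; ΔP_A = f(L/D)(ρV²/2) = 1461 Pa.
Pipe B: V = Q/A = 0.00901/0.009161 = 0.9835 m/s; Re = 4.346e+04; ε/D = 0.0139; Haaland → f = 0.04363; ΔP_B = f(L/D)(ρV²/2) = 3620 Pa.
ΔP_A/ΔP_B = 1461/3620 = 0.404.

ΔP_A/ΔP_B ≈ 0.404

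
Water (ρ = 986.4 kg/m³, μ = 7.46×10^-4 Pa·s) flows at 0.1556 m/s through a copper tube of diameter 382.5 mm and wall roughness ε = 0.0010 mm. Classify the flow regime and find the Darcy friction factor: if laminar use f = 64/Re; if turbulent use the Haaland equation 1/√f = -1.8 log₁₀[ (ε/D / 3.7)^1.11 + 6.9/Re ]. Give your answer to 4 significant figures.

Re = ρVD/μ = 986.4·0.1556·0.3825/0.000746 = 7.87e+04.
Re > 4000 → turbulent. ε/D = 1e-06/0.3825 = 2.61e-06; Haaland: 1/√f = -1.8 log₁₀[1.49e-07 + 8.77e-05] = 7.301, so f = 0.01876.

f ≈ 0.01876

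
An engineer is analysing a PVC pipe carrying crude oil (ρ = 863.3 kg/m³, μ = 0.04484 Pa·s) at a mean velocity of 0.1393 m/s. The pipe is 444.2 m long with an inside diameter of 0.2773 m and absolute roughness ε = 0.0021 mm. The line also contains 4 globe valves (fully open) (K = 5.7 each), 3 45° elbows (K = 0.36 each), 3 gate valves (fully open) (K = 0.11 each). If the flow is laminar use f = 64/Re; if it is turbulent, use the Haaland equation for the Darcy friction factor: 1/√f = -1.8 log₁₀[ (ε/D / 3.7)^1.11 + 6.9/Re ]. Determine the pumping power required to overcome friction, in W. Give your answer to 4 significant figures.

P ≈ 11.42 W

Reynolds number Re = ρVD/μ = 863.3 · 0.1393 · 0.2773 / 0.0448 = 743.7.
Re < 2300 → laminar flow, so f = 64/Re = 64/743.7 = 0.08606 (the turbulent correlation is not needed).
Total minor-loss coefficient ΣK = 4·5.7 + 3·0.36 + 3·0.11 = 24.2.
ΔP = [f·L/D + ΣK]·(ρV²/2) = [0.08606·444.2/0.2773 + 24.2]·(863.3·0.1393²/2) = [137.9 + 24.2]·8.376 = 1357 Pa.
Q = V·A = 0.1393·0.06039 = 0.008413 m³/s.
Pumping power P = QΔP = 0.008413·1357 = 11.420 W = 11.42 W.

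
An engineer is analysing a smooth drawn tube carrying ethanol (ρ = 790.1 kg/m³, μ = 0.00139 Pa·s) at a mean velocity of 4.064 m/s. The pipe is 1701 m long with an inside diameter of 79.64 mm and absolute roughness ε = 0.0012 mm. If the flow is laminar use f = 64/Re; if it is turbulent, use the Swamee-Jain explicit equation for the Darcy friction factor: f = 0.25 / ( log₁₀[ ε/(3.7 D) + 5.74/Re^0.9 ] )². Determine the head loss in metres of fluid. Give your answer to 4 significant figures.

Reynolds number Re = ρVD/μ = 790.1 · 4.064 · 0.07964 / 0.00139 = 1.84e+05.
Re > 4000 → turbulent. Relative roughness ε/D = 1.2e-06/0.07964 = 1.51e-05. Swamee-Jain: f = 0.25/(log₁₀[1.51e-05/3.7 + 5.74/1.84e+05^0.9])² = 0.25/(log₁₀[4.07e-06 + 0.000105])² = 0.25/(-3.963)² = 0.01592.
Darcy-Weisbach: ΔP = f(L/D)(ρV²/2) = 0.01592·(1701/0.07964)·(790.1·4.064²/2) = 0.01592·2.136e+04·6525 = 2.219e+06 Pa.
Head loss h_f = ΔP/(ρg) = 2.219e+06/(790.1·9.81) = 286.2 m.

h_f ≈ 286.2 m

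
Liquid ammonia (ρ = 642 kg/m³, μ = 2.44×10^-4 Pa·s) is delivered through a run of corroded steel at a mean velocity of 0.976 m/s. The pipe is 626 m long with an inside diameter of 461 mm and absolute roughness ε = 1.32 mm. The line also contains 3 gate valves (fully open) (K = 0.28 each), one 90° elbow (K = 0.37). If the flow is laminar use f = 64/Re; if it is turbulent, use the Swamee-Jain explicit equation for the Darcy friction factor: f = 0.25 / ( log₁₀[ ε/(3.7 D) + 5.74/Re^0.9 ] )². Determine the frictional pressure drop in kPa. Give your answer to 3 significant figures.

Reynolds number Re = ρVD/μ = 642 · 0.976 · 0.461 / 0.000244 = 1.184e+06.
Re > 4000 → turbulent. Relative roughness ε/D = 0.00132/0.461 = 0.00286. Swamee-Jain: f = 0.25/(log₁₀[0.00286/3.7 + 5.74/1.184e+06^0.9])² = 0.25/(log₁₀[0.000774 + 1.96e-05])² = 0.25/(-3.1)² = 0.02601.
Total minor-loss coefficient ΣK = 3·0.28 + 1·0.37 = 1.21.
ΔP = [f·L/D + ΣK]·(ρV²/2) = [0.02601·626/0.461 + 1.21]·(642·0.976²/2) = [35.32 + 1.21]·305.8 = 1.117e+04 Pa.
ΔP = 1.117e+04 Pa = 11.2 kPa.

ΔP ≈ 11.2 kPa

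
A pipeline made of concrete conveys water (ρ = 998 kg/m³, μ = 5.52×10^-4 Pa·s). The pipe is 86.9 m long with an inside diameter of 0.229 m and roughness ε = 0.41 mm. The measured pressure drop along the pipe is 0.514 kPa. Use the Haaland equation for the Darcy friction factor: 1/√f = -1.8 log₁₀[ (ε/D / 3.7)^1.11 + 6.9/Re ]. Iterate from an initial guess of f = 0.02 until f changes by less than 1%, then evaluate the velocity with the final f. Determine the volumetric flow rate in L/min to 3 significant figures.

Q ≈ 831 L/min

Rearranging Darcy-Weisbach: V = √(2·ΔP·D/(f·L·ρ)). With ε/D = 0.00041/0.229 = 0.00179, iterate starting from f = 0.02:
  f = 0.02 → V = √(2·514·0.229/(0.02·86.9·998)) = 0.3684 m/s; Re = ρVD/μ = 1.525e+05; f → 0.02388
  f = 0.02388 → V = 0.3371 m/s; Re = 1.396e+05; f → 0.02398
Converged (Δf/f < 1%). With the final f = 0.02398: V = √(2·514·0.229/(0.02398·86.9·998)) = 0.3365 m/s.
Q = V·A = 0.3365·(π/4·0.229²) = 0.01386 m³/s = 831 L/min.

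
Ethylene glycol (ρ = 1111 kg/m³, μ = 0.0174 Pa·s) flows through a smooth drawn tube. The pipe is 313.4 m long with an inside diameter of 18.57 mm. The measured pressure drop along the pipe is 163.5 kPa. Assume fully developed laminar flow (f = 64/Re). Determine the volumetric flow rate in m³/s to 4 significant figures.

For laminar flow, f = 64/Re with Re = ρVD/μ, so Darcy-Weisbach reduces to ΔP = 32μLV/D². Solving for V: V = ΔP·D²/(32μL) = 1.635e+05·(0.01857)²/(32·0.0174·313.4) = 0.3231 m/s.
Check: Re = ρVD/μ = 1111·0.3231·0.01857/0.0174 = 383.1 < 2300, so the laminar assumption holds.
Q = V·A = 0.3231·(π/4·0.01857²) = 8.751e-05 m³/s = 8.751×10^-5 m³/s.

Q ≈ 8.751×10^-5 m³/s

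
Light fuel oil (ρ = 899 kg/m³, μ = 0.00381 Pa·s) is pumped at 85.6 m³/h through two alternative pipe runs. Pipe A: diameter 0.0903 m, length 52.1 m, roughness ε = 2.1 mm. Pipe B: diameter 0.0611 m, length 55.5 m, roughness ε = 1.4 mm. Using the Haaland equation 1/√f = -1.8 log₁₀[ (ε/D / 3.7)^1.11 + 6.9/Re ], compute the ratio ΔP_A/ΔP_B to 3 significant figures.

Pipe A: V = Q/A = 0.02378/0.006404 = 3.713 m/s; Re = 7.911e+04; ε/D = 0.0233; Haaland → f = 0.05212; ΔP_A = f(L/D)(ρV²/2) = 1.863e+05 Pa.
Pipe B: V = Q/A = 0.02378/0.002932 = 8.11 m/s; Re = 1.169e+05; ε/D = 0.0229; Haaland → f = 0.05168; ΔP_B = f(L/D)(ρV²/2) = 1.388e+06 Pa.
ΔP_A/ΔP_B = 1.863e+05/1.388e+06 = 0.134.

ΔP_A/ΔP_B ≈ 0.134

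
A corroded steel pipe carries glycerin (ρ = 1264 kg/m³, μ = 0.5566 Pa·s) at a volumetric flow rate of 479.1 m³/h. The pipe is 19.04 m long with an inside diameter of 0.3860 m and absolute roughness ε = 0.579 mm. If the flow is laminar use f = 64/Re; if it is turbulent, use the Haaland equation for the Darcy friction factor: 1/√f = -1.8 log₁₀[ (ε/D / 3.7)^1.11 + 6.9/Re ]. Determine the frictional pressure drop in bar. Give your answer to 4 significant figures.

ΔP ≈ 0.02588 bar

Q = 479.1 m³/h = 479.1/3600 = 0.1331 m³/s.
Cross-sectional area A = πD²/4 = π(0.386)²/4 = 0.117 m²; mean velocity V = Q/A = 0.1331/0.117 = 1.137 m/s.
Reynolds number Re = ρVD/μ = 1264 · 1.137 · 0.386 / 0.557 = 996.9.
Re < 2300 → laminar flow, so f = 64/Re = 64/996.9 = 0.0642 (the turbulent correlation is not needed).
Darcy-Weisbach: ΔP = f(L/D)(ρV²/2) = 0.0642·(19.04/0.386)·(1264·1.137²/2) = 0.0642·49.33·817.4 = 2588 Pa.
ΔP = 2588 Pa = 0.02588 bar.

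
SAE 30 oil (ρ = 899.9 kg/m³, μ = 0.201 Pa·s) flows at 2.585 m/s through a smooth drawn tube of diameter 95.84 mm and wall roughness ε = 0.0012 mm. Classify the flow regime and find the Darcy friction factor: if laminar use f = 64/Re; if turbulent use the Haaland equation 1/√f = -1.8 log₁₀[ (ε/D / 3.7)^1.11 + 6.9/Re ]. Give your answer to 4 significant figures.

f ≈ 0.05770

Re = ρVD/μ = 899.9·2.585·0.09584/0.201 = 1109.
Re < 2300 → laminar, so f = 64/Re = 0.0577 (roughness is irrelevant in laminar flow).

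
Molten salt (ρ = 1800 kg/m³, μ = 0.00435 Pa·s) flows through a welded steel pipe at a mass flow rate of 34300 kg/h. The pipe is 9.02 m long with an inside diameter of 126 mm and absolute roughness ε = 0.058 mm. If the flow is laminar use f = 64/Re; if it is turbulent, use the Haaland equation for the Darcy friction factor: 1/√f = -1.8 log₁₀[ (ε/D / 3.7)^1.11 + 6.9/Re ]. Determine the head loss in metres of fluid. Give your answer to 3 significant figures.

ṁ = 34300 kg/h = 34300/3600 = 9.528 kg/s.
A = πD²/4 = π(0.126)²/4 = 0.01247 m²; mean velocity V = ṁ/(ρA) = 9.528/(1800 · 0.01247) = 0.4245 m/s.
Reynolds number Re = ρVD/μ = 1800 · 0.4245 · 0.126 / 0.00435 = 2.213e+04.
Re > 4000 → turbulent. Relative roughness ε/D = 5.8e-05/0.126 = 0.00046. Haaland: 1/√f = -1.8 log₁₀[(0.00046/3.7)^1.11 + 6.9/2.213e+04] = -1.8 log₁₀[4.63e-05 + 0.000312] = 6.203, so f = 0.02599.
Darcy-Weisbach: ΔP = f(L/D)(ρV²/2) = 0.02599·(9.02/0.126)·(1800·0.4245²/2) = 0.02599·71.59·162.2 = 301.8 Pa.
Head loss h_f = ΔP/(ρg) = 301.8/(1800·9.81) = 0.0171 m.

h_f ≈ 0.0171 m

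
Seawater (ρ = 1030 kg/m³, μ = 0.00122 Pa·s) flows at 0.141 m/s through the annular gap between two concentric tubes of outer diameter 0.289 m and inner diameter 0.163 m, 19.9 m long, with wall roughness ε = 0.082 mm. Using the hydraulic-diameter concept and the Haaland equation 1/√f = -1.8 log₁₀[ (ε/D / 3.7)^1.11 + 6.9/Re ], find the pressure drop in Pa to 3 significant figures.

ΔP ≈ 46.5 Pa

Hydraulic diameter D_h = 4A/P = D_o - D_i = 0.289 - 0.163 = 0.126 m.
Re = ρVD_h/μ = 1030·0.141·0.126/0.00122 = 1.5e+04.
ε/D_h = 8.2e-05/0.126 = 0.000651; Haaland gives 1/√f = -1.8 log₁₀[6.8e-05+0.00046] = 5.899, so f = 0.02873.
ΔP = f(L/D_h)(ρV²/2) = 0.02873·19.9/0.126·10.24 = 46.47 Pa.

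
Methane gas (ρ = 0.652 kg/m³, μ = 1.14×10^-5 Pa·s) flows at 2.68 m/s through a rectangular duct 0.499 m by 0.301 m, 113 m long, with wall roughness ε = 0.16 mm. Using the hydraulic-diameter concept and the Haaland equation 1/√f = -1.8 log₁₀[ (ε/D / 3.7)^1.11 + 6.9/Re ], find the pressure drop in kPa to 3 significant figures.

ΔP ≈ 0.0151 kPa

Hydraulic diameter D_h = 4A/P = 4·(0.499·0.301)/(2·(0.499+0.301)) = 0.6008/1.6 = 0.3755 m.
Re = ρVD_h/μ = 0.652·2.68·0.3755/1.14e-05 = 5.756e+04.
ε/D_h = 0.00016/0.3755 = 0.000426; Haaland gives 1/√f = -1.8 log₁₀[4.25e-05+0.00012] = 6.821, so f = 0.02149.
ΔP = f(L/D_h)(ρV²/2) = 0.02149·113/0.3755·2.341 = 15.14 Pa.
ΔP = 0.0151 kPa.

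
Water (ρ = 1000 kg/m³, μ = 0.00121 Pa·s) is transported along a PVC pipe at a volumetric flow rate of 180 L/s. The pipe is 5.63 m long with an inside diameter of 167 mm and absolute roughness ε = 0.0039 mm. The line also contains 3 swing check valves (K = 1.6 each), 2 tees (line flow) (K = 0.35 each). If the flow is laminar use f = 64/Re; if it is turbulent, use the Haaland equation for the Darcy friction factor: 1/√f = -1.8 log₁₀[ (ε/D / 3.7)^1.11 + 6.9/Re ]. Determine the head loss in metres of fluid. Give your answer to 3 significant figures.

Q = 180 L/s = 180/1000 = 0.18 m³/s.
Cross-sectional area A = πD²/4 = π(0.167)²/4 = 0.0219 m²; mean velocity V = Q/A = 0.18/0.0219 = 8.218 m/s.
Reynolds number Re = ρVD/μ = 1000 · 8.218 · 0.167 / 0.00121 = 1.134e+06.
Re > 4000 → turbulent. Relative roughness ε/D = 3.9e-06/0.167 = 2.34e-05. Haaland: 1/√f = -1.8 log₁₀[(2.34e-05/3.7)^1.11 + 6.9/1.134e+06] = -1.8 log₁₀[1.69e-06 + 6.08e-06] = 9.197, so f = 0.01182.
Total minor-loss coefficient ΣK = 3·1.6 + 2·0.35 = 5.5.
ΔP = [f·L/D + ΣK]·(ρV²/2) = [0.01182·5.63/0.167 + 5.5]·(1000·8.218²/2) = [0.3986 + 5.5]·3.377e+04 = 1.992e+05 Pa.
Head loss h_f = ΔP/(ρg) = 1.992e+05/(1000·9.81) = 20.3 m.

h_f ≈ 20.3 m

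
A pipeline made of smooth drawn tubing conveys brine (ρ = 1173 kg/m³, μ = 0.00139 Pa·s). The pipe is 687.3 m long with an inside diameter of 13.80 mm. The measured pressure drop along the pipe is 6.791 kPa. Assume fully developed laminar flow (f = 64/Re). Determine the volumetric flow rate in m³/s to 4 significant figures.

Q ≈ 6.327×10^-6 m³/s

For laminar flow, f = 64/Re with Re = ρVD/μ, so Darcy-Weisbach reduces to ΔP = 32μLV/D². Solving for V: V = ΔP·D²/(32μL) = 6791·(0.0138)²/(32·0.00139·687.3) = 0.0423 m/s.
Check: Re = ρVD/μ = 1173·0.0423·0.0138/0.00139 = 492.7 < 2300, so the laminar assumption holds.
Q = V·A = 0.0423·(π/4·0.0138²) = 6.327e-06 m³/s = 6.327×10^-6 m³/s.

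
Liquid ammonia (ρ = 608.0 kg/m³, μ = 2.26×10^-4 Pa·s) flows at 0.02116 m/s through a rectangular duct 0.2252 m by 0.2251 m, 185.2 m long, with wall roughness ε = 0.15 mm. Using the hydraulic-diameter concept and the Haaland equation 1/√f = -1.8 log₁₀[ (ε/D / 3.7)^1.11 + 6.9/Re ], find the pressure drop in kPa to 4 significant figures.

Hydraulic diameter D_h = 4A/P = 4·(0.2252·0.2251)/(2·(0.2252+0.2251)) = 0.2028/0.9006 = 0.2251 m.
Re = ρVD_h/μ = 608·0.02116·0.2251/0.000226 = 1.282e+04.
ε/D_h = 0.00015/0.2251 = 0.000666; Haaland gives 1/√f = -1.8 log₁₀[6.97e-05+0.000538] = 5.789, so f = 0.02984.
ΔP = f(L/D_h)(ρV²/2) = 0.02984·185.2/0.2251·0.1361 = 3.341 Pa.
ΔP = 0.003341 kPa.

ΔP ≈ 0.003341 kPa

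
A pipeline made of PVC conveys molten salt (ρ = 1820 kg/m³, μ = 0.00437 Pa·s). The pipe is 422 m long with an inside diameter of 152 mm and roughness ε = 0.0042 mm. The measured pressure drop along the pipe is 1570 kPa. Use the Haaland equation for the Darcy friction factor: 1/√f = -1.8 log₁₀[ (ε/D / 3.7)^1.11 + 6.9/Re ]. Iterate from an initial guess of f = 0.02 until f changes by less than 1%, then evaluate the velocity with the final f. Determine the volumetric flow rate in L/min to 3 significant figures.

Q ≈ 7320 L/min

Rearranging Darcy-Weisbach: V = √(2·ΔP·D/(f·L·ρ)). With ε/D = 4.2e-06/0.152 = 2.76e-05, iterate starting from f = 0.02:
  f = 0.02 → V = √(2·1.57e+06·0.152/(0.02·422·1820)) = 5.574 m/s; Re = ρVD/μ = 3.529e+05; f → 0.01418
  f = 0.01418 → V = 6.62 m/s; Re = 4.191e+05; f → 0.01378
  f = 0.01378 → V = 6.716 m/s; Re = 4.251e+05; f → 0.01375
Converged (Δf/f < 1%). With the final f = 0.01375: V = √(2·1.57e+06·0.152/(0.01375·422·1820)) = 6.723 m/s.
Q = V·A = 6.723·(π/4·0.152²) = 0.122 m³/s = 7320 L/min.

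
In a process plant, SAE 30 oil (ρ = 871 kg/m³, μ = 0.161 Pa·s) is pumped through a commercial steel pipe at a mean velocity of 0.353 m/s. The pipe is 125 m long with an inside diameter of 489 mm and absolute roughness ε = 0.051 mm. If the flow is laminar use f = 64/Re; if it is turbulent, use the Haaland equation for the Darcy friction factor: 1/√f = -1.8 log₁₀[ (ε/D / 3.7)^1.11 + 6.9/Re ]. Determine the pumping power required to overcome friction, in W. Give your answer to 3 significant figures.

P ≈ 63.0 W

Reynolds number Re = ρVD/μ = 871 · 0.353 · 0.489 / 0.161 = 933.8.
Re < 2300 → laminar flow, so f = 64/Re = 64/933.8 = 0.06853 (the turbulent correlation is not needed).
Darcy-Weisbach: ΔP = f(L/D)(ρV²/2) = 0.06853·(125/0.489)·(871·0.353²/2) = 0.06853·255.6·54.27 = 950.7 Pa.
Q = V·A = 0.353·0.1878 = 0.0663 m³/s.
Pumping power P = QΔP = 0.0663·950.7 = 63.03 W = 63.0 W.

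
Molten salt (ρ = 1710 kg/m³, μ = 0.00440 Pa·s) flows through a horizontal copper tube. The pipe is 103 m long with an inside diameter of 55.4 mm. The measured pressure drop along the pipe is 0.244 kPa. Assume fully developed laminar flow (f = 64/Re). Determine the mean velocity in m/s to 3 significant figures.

V ≈ 0.0516 m/s

For laminar flow, f = 64/Re with Re = ρVD/μ, so Darcy-Weisbach reduces to ΔP = 32μLV/D². Solving for V: V = ΔP·D²/(32μL) = 244·(0.0554)²/(32·0.0044·103) = 0.05164 m/s.
Check: Re = ρVD/μ = 1710·0.05164·0.0554/0.0044 = 1112 < 2300, so the laminar assumption holds.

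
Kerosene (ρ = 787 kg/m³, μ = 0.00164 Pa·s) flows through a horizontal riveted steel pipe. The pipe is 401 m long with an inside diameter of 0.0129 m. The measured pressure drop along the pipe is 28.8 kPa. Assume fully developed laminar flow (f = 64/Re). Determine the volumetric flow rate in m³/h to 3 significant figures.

For laminar flow, f = 64/Re with Re = ρVD/μ, so Darcy-Weisbach reduces to ΔP = 32μLV/D². Solving for V: V = ΔP·D²/(32μL) = 2.88e+04·(0.0129)²/(32·0.00164·401) = 0.2277 m/s.
Check: Re = ρVD/μ = 787·0.2277·0.0129/0.00164 = 1410 < 2300, so the laminar assumption holds.
Q = V·A = 0.2277·(π/4·0.0129²) = 2.976e-05 m³/s = 0.107 m³/h.

Q ≈ 0.107 m³/h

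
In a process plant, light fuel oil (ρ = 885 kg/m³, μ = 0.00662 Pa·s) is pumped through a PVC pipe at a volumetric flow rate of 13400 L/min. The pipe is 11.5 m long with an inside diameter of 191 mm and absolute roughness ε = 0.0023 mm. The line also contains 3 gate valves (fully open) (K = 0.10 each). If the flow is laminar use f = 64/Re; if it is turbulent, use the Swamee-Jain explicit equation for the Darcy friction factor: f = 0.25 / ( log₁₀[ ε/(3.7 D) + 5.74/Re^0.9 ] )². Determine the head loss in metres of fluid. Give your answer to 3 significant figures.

Q = 13400 L/min = 13400/60000 = 0.2233 m³/s.
Cross-sectional area A = πD²/4 = π(0.191)²/4 = 0.02865 m²; mean velocity V = Q/A = 0.2233/0.02865 = 7.795 m/s.
Reynolds number Re = ρVD/μ = 885 · 7.795 · 0.191 / 0.00662 = 1.99e+05.
Re > 4000 → turbulent. Relative roughness ε/D = 2.3e-06/0.191 = 1.2e-05. Swamee-Jain: f = 0.25/(log₁₀[1.2e-05/3.7 + 5.74/1.99e+05^0.9])² = 0.25/(log₁₀[3.25e-06 + 9.77e-05])² = 0.25/(-3.996)² = 0.01566.
Total minor-loss coefficient ΣK = 3·0.1 = 0.3.
ΔP = [f·L/D + ΣK]·(ρV²/2) = [0.01566·11.5/0.191 + 0.3]·(885·7.795²/2) = [0.9427 + 0.3]·2.688e+04 = 3.341e+04 Pa.
Head loss h_f = ΔP/(ρg) = 3.341e+04/(885·9.81) = 3.85 m.

h_f ≈ 3.85 m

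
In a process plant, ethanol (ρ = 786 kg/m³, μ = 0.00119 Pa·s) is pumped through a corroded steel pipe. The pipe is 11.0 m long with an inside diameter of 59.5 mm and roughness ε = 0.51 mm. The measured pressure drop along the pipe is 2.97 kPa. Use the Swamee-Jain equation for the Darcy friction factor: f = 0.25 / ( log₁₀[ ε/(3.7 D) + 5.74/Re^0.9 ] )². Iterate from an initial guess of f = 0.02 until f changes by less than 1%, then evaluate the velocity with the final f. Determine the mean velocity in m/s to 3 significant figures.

V ≈ 1.04 m/s

Rearranging Darcy-Weisbach: V = √(2·ΔP·D/(f·L·ρ)). With ε/D = 0.00051/0.0595 = 0.00857, iterate starting from f = 0.02:
  f = 0.02 → V = √(2·2970·0.0595/(0.02·11·786)) = 1.43 m/s; Re = ρVD/μ = 5.619e+04; f → 0.03752
  f = 0.03752 → V = 1.044 m/s; Re = 4.102e+04; f → 0.03799
  f = 0.03799 → V = 1.037 m/s; Re = 4.077e+04; f → 0.038
Converged (Δf/f < 1%). With the final f = 0.038: V = √(2·2970·0.0595/(0.038·11·786)) = 1.037 m/s.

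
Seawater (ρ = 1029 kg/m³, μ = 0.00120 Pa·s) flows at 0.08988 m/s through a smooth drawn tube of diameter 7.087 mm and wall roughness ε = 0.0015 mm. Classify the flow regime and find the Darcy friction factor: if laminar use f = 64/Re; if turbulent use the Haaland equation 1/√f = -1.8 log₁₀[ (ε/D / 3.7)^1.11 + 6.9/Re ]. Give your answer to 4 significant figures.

Re = ρVD/μ = 1029·0.08988·0.007087/0.0012 = 546.2.
Re < 2300 → laminar, so f = 64/Re = 0.1172 (roughness is irrelevant in laminar flow).

f ≈ 0.1172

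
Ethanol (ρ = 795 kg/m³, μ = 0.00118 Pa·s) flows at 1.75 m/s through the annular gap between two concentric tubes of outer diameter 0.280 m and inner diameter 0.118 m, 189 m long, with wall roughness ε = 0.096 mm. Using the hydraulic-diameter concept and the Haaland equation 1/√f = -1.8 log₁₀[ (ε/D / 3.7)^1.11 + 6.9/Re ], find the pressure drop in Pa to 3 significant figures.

Hydraulic diameter D_h = 4A/P = D_o - D_i = 0.28 - 0.118 = 0.162 m.
Re = ρVD_h/μ = 795·1.75·0.162/0.00118 = 1.91e+05.
ε/D_h = 9.6e-05/0.162 = 0.000593; Haaland gives 1/√f = -1.8 log₁₀[6.12e-05+3.61e-05] = 7.221, so f = 0.01918.
ΔP = f(L/D_h)(ρV²/2) = 0.01918·189/0.162·1217 = 2.724e+04 Pa.

ΔP ≈ 27200 Pa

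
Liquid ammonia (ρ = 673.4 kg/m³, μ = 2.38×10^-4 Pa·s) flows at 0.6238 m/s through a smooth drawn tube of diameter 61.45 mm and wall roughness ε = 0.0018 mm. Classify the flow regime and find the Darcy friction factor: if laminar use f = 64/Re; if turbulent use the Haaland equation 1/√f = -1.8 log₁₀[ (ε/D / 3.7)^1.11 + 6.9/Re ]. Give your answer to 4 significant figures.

Re = ρVD/μ = 673.4·0.6238·0.06145/0.000238 = 1.085e+05.
Re > 4000 → turbulent. ε/D = 1.8e-06/0.06145 = 2.93e-05; Haaland: 1/√f = -1.8 log₁₀[2.17e-06 + 6.36e-05] = 7.527, so f = 0.01765.

f ≈ 0.01765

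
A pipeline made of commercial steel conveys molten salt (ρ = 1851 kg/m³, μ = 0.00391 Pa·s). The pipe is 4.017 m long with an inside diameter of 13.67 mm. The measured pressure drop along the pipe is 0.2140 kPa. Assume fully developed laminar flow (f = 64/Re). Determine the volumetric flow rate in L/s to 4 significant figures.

For laminar flow, f = 64/Re with Re = ρVD/μ, so Darcy-Weisbach reduces to ΔP = 32μLV/D². Solving for V: V = ΔP·D²/(32μL) = 214·(0.01367)²/(32·0.00391·4.017) = 0.07957 m/s.
Check: Re = ρVD/μ = 1851·0.07957·0.01367/0.00391 = 514.9 < 2300, so the laminar assumption holds.
Q = V·A = 0.07957·(π/4·0.01367²) = 1.168e-05 m³/s = 0.01168 L/s.

Q ≈ 0.01168 L/s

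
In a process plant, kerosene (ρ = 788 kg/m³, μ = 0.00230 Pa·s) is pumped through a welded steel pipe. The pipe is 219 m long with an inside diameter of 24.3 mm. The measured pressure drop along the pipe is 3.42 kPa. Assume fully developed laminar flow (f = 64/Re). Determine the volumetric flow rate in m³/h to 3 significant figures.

For laminar flow, f = 64/Re with Re = ρVD/μ, so Darcy-Weisbach reduces to ΔP = 32μLV/D². Solving for V: V = ΔP·D²/(32μL) = 3420·(0.0243)²/(32·0.0023·219) = 0.1253 m/s.
Check: Re = ρVD/μ = 788·0.1253·0.0243/0.0023 = 1043 < 2300, so the laminar assumption holds.
Q = V·A = 0.1253·(π/4·0.0243²) = 5.811e-05 m³/s = 0.209 m³/h.

Q ≈ 0.209 m³/h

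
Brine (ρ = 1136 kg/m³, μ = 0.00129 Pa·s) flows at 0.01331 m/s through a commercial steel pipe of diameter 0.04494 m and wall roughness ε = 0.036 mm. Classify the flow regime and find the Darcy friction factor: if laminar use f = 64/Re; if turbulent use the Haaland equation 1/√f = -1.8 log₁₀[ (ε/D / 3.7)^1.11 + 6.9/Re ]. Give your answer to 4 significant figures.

Re = ρVD/μ = 1136·0.01331·0.04494/0.00129 = 526.7.
Re < 2300 → laminar, so f = 64/Re = 0.1215 (roughness is irrelevant in laminar flow).

f ≈ 0.1215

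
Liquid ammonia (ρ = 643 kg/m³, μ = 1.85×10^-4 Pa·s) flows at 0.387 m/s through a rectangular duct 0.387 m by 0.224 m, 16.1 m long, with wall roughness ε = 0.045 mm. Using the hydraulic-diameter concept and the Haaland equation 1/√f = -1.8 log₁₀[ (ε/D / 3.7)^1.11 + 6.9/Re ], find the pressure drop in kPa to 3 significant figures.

Hydraulic diameter D_h = 4A/P = 4·(0.387·0.224)/(2·(0.387+0.224)) = 0.3468/1.222 = 0.2838 m.
Re = ρVD_h/μ = 643·0.387·0.2838/0.000185 = 3.817e+05.
ε/D_h = 4.5e-05/0.2838 = 0.000159; Haaland gives 1/√f = -1.8 log₁₀[1.42e-05+1.81e-05] = 8.085, so f = 0.0153.
ΔP = f(L/D_h)(ρV²/2) = 0.0153·16.1/0.2838·48.15 = 41.8 Pa.
ΔP = 0.0418 kPa.

ΔP ≈ 0.0418 kPa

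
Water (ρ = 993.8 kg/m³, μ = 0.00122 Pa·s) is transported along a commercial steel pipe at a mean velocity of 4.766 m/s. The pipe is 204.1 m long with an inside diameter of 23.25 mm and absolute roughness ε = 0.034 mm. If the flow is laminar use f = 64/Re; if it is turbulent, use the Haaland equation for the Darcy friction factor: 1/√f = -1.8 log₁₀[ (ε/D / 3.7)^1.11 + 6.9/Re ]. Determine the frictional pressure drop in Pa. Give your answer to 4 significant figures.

ΔP ≈ 2342000 Pa

Reynolds number Re = ρVD/μ = 993.8 · 4.766 · 0.02325 / 0.00122 = 9.026e+04.
Re > 4000 → turbulent. Relative roughness ε/D = 3.4e-05/0.02325 = 0.00146. Haaland: 1/√f = -1.8 log₁₀[(0.00146/3.7)^1.11 + 6.9/9.026e+04] = -1.8 log₁₀[0.000167 + 7.64e-05] = 6.505, so f = 0.02363.
Darcy-Weisbach: ΔP = f(L/D)(ρV²/2) = 0.02363·(204.1/0.02325)·(993.8·4.766²/2) = 0.02363·8778·1.129e+04 = 2.342e+06 Pa.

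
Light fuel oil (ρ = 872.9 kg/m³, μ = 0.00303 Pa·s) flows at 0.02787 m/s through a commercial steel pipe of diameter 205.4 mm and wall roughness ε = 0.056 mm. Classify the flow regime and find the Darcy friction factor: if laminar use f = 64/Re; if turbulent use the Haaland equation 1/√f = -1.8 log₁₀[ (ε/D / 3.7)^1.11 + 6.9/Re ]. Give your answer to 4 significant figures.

f ≈ 0.03881

Re = ρVD/μ = 872.9·0.02787·0.2054/0.00303 = 1649.
Re < 2300 → laminar, so f = 64/Re = 0.03881 (roughness is irrelevant in laminar flow).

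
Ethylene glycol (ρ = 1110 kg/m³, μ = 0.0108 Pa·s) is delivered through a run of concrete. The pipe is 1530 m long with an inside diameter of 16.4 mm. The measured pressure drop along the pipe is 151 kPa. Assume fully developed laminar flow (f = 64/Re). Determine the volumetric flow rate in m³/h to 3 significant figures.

For laminar flow, f = 64/Re with Re = ρVD/μ, so Darcy-Weisbach reduces to ΔP = 32μLV/D². Solving for V: V = ΔP·D²/(32μL) = 1.51e+05·(0.0164)²/(32·0.0108·1530) = 0.07681 m/s.
Check: Re = ρVD/μ = 1110·0.07681·0.0164/0.0108 = 129.5 < 2300, so the laminar assumption holds.
Q = V·A = 0.07681·(π/4·0.0164²) = 1.622e-05 m³/s = 0.0584 m³/h.

Q ≈ 0.0584 m³/h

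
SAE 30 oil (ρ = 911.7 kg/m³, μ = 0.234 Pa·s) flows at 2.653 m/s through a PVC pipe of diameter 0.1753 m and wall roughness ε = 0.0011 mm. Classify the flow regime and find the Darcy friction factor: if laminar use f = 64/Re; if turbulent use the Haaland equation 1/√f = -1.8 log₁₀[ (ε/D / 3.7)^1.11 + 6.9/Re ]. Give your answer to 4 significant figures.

f ≈ 0.03532

Re = ρVD/μ = 911.7·2.653·0.1753/0.234 = 1812.
Re < 2300 → laminar, so f = 64/Re = 0.03532 (roughness is irrelevant in laminar flow).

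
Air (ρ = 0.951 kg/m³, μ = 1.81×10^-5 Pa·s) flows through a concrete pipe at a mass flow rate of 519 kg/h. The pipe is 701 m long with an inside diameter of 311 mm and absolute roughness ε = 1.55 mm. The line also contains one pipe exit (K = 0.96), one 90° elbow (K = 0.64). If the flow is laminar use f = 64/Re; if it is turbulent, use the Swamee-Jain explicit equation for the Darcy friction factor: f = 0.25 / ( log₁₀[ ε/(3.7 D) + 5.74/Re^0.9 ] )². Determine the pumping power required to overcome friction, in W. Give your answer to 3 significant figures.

ṁ = 519 kg/h = 519/3600 = 0.1442 kg/s.
A = πD²/4 = π(0.311)²/4 = 0.07596 m²; mean velocity V = ṁ/(ρA) = 0.1442/(0.951 · 0.07596) = 1.996 m/s.
Reynolds number Re = ρVD/μ = 0.951 · 1.996 · 0.311 / 1.81e-05 = 3.261e+04.
Re > 4000 → turbulent. Relative roughness ε/D = 0.00155/0.311 = 0.00498. Swamee-Jain: f = 0.25/(log₁₀[0.00498/3.7 + 5.74/3.261e+04^0.9])² = 0.25/(log₁₀[0.00135 + 0.000498])² = 0.25/(-2.734)² = 0.03344.
Total minor-loss coefficient ΣK = 1·0.96 + 1·0.64 = 1.6.
ΔP = [f·L/D + ΣK]·(ρV²/2) = [0.03344·701/0.311 + 1.6]·(0.951·1.996²/2) = [75.38 + 1.6]·1.894 = 145.8 Pa.
Q = ṁ/ρ = 0.1442/0.951 = 0.1516 m³/s.
Pumping power P = QΔP = 0.1516·145.8 = 22.10 W = 22.1 W.

P ≈ 22.1 W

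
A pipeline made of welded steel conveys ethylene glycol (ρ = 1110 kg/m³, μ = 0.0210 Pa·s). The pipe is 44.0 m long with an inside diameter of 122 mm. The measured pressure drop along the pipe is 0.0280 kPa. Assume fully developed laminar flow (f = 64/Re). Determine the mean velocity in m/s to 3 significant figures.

V ≈ 0.0141 m/s

For laminar flow, f = 64/Re with Re = ρVD/μ, so Darcy-Weisbach reduces to ΔP = 32μLV/D². Solving for V: V = ΔP·D²/(32μL) = 28·(0.122)²/(32·0.021·44) = 0.01409 m/s.
Check: Re = ρVD/μ = 1110·0.01409·0.122/0.021 = 90.89 < 2300, so the laminar assumption holds.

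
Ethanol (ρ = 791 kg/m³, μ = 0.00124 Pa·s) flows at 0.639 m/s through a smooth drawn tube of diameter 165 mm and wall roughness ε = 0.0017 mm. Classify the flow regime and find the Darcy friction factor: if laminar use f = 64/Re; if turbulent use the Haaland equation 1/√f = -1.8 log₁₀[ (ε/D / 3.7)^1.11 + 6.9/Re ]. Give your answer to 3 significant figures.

Re = ρVD/μ = 791·0.639·0.165/0.00124 = 6.726e+04.
Re > 4000 → turbulent. ε/D = 1.7e-06/0.165 = 1.03e-05; Haaland: 1/√f = -1.8 log₁₀[6.82e-07 + 0.000103] = 7.175, so f = 0.01943.

f ≈ 0.0194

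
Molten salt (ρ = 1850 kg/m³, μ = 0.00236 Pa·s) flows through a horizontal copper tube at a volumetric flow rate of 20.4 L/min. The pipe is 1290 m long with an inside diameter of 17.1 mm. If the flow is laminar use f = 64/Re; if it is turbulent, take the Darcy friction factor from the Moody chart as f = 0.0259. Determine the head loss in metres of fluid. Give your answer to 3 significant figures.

h_f ≈ 218 m

Q = 20.4 L/min = 20.4/60000 = 0.00034 m³/s.
Cross-sectional area A = πD²/4 = π(0.0171)²/4 = 0.0002297 m²; mean velocity V = Q/A = 0.00034/0.0002297 = 1.48 m/s.
Reynolds number Re = ρVD/μ = 1850 · 1.48 · 0.0171 / 0.00236 = 1.985e+04.
Re > 4000 → turbulent; use the Moody-chart value f = 0.0259.
Darcy-Weisbach: ΔP = f(L/D)(ρV²/2) = 0.0259·(1290/0.0171)·(1850·1.48²/2) = 0.0259·7.544e+04·2027 = 3.961e+06 Pa.
Head loss h_f = ΔP/(ρg) = 3.961e+06/(1850·9.81) = 218 m.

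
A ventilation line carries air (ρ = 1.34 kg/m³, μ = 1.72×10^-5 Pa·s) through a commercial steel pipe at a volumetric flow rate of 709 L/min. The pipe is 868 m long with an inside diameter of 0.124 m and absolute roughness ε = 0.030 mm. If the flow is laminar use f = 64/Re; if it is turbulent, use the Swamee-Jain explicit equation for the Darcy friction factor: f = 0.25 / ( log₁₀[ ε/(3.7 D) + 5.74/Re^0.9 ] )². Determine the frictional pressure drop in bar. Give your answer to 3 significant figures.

ΔP ≈ 0.00143 bar

Q = 709 L/min = 709/60000 = 0.01182 m³/s.
Cross-sectional area A = πD²/4 = π(0.124)²/4 = 0.01208 m²; mean velocity V = Q/A = 0.01182/0.01208 = 0.9785 m/s.
Reynolds number Re = ρVD/μ = 1.34 · 0.9785 · 0.124 / 1.72e-05 = 9453.
Re > 4000 → turbulent. Relative roughness ε/D = 3e-05/0.124 = 0.000242. Swamee-Jain: f = 0.25/(log₁₀[0.000242/3.7 + 5.74/9453^0.9])² = 0.25/(log₁₀[6.54e-05 + 0.00152])² = 0.25/(-2.801)² = 0.03187.
Darcy-Weisbach: ΔP = f(L/D)(ρV²/2) = 0.03187·(868/0.124)·(1.34·0.9785²/2) = 0.03187·7000·0.6415 = 143.1 Pa.
ΔP = 143.1 Pa = 0.00143 bar.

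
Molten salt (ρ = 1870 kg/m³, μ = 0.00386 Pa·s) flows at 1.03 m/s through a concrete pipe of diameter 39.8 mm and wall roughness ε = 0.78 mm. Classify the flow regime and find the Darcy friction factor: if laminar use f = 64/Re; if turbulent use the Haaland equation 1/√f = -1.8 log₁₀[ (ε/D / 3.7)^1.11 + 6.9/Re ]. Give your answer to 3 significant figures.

Re = ρVD/μ = 1870·1.03·0.0398/0.00386 = 1.986e+04.
Re > 4000 → turbulent. ε/D = 0.00078/0.0398 = 0.0196; Haaland: 1/√f = -1.8 log₁₀[0.00298 + 0.000347] = 4.461, so f = 0.05025.

f ≈ 0.0502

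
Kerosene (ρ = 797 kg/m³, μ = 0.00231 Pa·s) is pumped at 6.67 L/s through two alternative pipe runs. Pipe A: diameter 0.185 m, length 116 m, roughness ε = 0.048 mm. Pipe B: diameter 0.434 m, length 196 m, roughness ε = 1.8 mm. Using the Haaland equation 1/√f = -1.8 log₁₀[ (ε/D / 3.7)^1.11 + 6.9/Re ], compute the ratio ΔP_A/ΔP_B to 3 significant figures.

Pipe A: V = Q/A = 0.00667/0.02688 = 0.2481 m/s; Re = 1.584e+04; ε/D = 0.000259; Haaland → f = 0.02771; ΔP_A = f(L/D)(ρV²/2) = 426.4 Pa.
Pipe B: V = Q/A = 0.00667/0.1479 = 0.04509 m/s; Re = 6751; ε/D = 0.00415; Haaland → f = 0.03912; ΔP_B = f(L/D)(ρV²/2) = 14.31 Pa.
ΔP_A/ΔP_B = 426.4/14.31 = 29.8.

ΔP_A/ΔP_B ≈ 29.8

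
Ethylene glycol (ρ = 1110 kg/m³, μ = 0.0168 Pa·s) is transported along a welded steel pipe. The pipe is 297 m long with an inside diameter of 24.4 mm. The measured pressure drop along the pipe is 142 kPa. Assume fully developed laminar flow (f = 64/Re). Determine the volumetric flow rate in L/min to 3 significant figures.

Q ≈ 14.9 L/min

For laminar flow, f = 64/Re with Re = ρVD/μ, so Darcy-Weisbach reduces to ΔP = 32μLV/D². Solving for V: V = ΔP·D²/(32μL) = 1.42e+05·(0.0244)²/(32·0.0168·297) = 0.5295 m/s.
Check: Re = ρVD/μ = 1110·0.5295·0.0244/0.0168 = 853.6 < 2300, so the laminar assumption holds.
Q = V·A = 0.5295·(π/4·0.0244²) = 0.0002476 m³/s = 14.9 L/min.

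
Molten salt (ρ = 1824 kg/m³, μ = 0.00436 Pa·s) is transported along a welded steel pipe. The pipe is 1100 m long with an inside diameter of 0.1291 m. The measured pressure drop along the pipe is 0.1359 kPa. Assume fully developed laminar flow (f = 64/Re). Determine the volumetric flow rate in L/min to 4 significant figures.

For laminar flow, f = 64/Re with Re = ρVD/μ, so Darcy-Weisbach reduces to ΔP = 32μLV/D². Solving for V: V = ΔP·D²/(32μL) = 135.9·(0.1291)²/(32·0.00436·1100) = 0.01476 m/s.
Check: Re = ρVD/μ = 1824·0.01476·0.1291/0.00436 = 797.1 < 2300, so the laminar assumption holds.
Q = V·A = 0.01476·(π/4·0.1291²) = 0.0001932 m³/s = 11.59 L/min.

Q ≈ 11.59 L/min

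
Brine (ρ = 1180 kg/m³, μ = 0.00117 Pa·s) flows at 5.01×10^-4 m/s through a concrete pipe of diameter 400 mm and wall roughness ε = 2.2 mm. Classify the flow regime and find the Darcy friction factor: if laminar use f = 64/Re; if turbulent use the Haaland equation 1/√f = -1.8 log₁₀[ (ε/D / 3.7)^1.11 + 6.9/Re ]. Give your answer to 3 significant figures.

f ≈ 0.317

Re = ρVD/μ = 1180·0.000501·0.4/0.00117 = 202.1.
Re < 2300 → laminar, so f = 64/Re = 0.3167 (roughness is irrelevant in laminar flow).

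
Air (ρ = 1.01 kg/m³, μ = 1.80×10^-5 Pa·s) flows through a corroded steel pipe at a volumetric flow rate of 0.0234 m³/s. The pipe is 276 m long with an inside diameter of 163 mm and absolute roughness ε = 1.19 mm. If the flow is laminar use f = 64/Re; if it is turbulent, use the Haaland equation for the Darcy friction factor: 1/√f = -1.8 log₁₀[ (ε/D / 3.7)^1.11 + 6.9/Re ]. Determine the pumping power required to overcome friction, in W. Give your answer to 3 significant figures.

Cross-sectional area A = πD²/4 = π(0.163)²/4 = 0.02087 m²; mean velocity V = Q/A = 0.0234/0.02087 = 1.121 m/s.
Reynolds number Re = ρVD/μ = 1.01 · 1.121 · 0.163 / 1.8e-05 = 1.026e+04.
Re > 4000 → turbulent. Relative roughness ε/D = 0.00119/0.163 = 0.0073. Haaland: 1/√f = -1.8 log₁₀[(0.0073/3.7)^1.11 + 6.9/1.026e+04] = -1.8 log₁₀[0.000995 + 0.000673] = 5, so f = 0.03999.
Darcy-Weisbach: ΔP = f(L/D)(ρV²/2) = 0.03999·(276/0.163)·(1.01·1.121²/2) = 0.03999·1693·0.635 = 43 Pa.
Pumping power P = QΔP = 0.0234·43 = 1.006 W = 1.01 W.

P ≈ 1.01 W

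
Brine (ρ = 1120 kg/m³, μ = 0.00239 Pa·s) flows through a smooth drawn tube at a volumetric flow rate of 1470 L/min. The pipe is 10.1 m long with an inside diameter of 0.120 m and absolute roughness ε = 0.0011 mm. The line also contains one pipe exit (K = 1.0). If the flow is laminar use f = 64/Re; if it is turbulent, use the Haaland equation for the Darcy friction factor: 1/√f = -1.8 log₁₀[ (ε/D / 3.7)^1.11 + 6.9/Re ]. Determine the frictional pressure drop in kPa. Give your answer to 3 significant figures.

ΔP ≈ 6.42 kPa

Q = 1470 L/min = 1470/60000 = 0.0245 m³/s.
Cross-sectional area A = πD²/4 = π(0.12)²/4 = 0.01131 m²; mean velocity V = Q/A = 0.0245/0.01131 = 2.166 m/s.
Reynolds number Re = ρVD/μ = 1120 · 2.166 · 0.12 / 0.00239 = 1.218e+05.
Re > 4000 → turbulent. Relative roughness ε/D = 1.1e-06/0.12 = 9.17e-06. Haaland: 1/√f = -1.8 log₁₀[(9.17e-06/3.7)^1.11 + 6.9/1.218e+05] = -1.8 log₁₀[5.99e-07 + 5.66e-05] = 7.636, so f = 0.01715.
Total minor-loss coefficient ΣK = 1·1 = 1.
ΔP = [f·L/D + ΣK]·(ρV²/2) = [0.01715·10.1/0.12 + 1]·(1120·2.166²/2) = [1.443 + 1]·2628 = 6421 Pa.
ΔP = 6421 Pa = 6.42 kPa.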